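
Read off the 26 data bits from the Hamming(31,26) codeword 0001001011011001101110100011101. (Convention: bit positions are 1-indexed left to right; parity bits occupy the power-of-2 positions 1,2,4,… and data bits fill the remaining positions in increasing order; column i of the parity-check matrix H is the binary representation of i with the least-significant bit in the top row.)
Parity bits occupy power-of-2 positions; data bits are at positions {3,5,6,7,9,10,11,12,13,14,15,17,18,19,20,21,22,23,24,25,26,27,28,29,30,31} (1-indexed).
Extract: c[3]=0 c[5]=0 c[6]=0 c[7]=1 c[9]=1 c[10]=1 c[11]=0 c[12]=1 c[13]=1 c[14]=0 c[15]=0 c[17]=1 c[18]=0 c[19]=1 c[20]=1 c[21]=1 c[22]=0 c[23]=1 c[24]=0 c[25]=0 c[26]=0 c[27]=1 c[28]=1 c[29]=1 c[30]=0 c[31]=1
Data = 00011101100101110100011101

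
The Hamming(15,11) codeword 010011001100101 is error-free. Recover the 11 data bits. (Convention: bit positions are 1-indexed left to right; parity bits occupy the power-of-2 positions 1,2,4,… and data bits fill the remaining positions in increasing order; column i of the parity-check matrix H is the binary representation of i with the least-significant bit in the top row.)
Parity bits occupy power-of-2 positions; data bits are at positions {3,5,6,7,9,10,11,12,13,14,15} (1-indexed).
Extract: c[3]=0 c[5]=1 c[6]=1 c[7]=0 c[9]=1 c[10]=1 c[11]=0 c[12]=0 c[13]=1 c[14]=0 c[15]=1
Data = 01101100101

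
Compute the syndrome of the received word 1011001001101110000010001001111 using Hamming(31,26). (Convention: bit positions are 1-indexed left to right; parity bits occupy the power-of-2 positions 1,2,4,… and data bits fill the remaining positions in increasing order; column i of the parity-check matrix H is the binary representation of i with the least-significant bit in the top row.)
Syndrome s = H · r^T (mod 2), r = 1011001001101110000010001001111:
  s[0] = (1010101010101010101010101010101)·(1011001001101110000010001001111) mod 2 = 1+0+1+0+0+0+1+0+0+0+1+0+1+0+1+0+0+0+0+0+1+0+0+0+1+0+0+0+1+0+1 mod 2 = 0
  s[1] = (0110011001100110011001100110011)·(1011001001101110000010001001111) mod 2 = 0+0+1+0+0+0+1+0+0+1+1+0+0+1+1+0+0+0+0+0+0+0+0+0+0+0+0+0+0+1+1 mod 2 = 0
  s[2] = (0001111000011110000111100001111)·(1011001001101110000010001001111) mod 2 = 0+0+0+1+0+0+1+0+0+0+0+0+1+1+1+0+0+0+0+0+1+0+0+0+0+0+0+1+1+1+1 mod 2 = 0
  s[3] = (0000000111111110000000011111111)·(1011001001101110000010001001111) mod 2 = 0+0+0+0+0+0+0+0+0+1+1+0+1+1+1+0+0+0+0+0+0+0+0+0+1+0+0+1+1+1+1 mod 2 = 0
  s[4] = (0000000000000001111111111111111)·(1011001001101110000010001001111) mod 2 = 0+0+0+0+0+0+0+0+0+0+0+0+0+0+0+0+0+0+0+0+1+0+0+0+1+0+0+1+1+1+1 mod 2 = 0
Syndrome = 00000
s = 0: no error detected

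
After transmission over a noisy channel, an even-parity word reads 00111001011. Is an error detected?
Sum of received bits: 0+0+1+1+1+0+0+1+0+1+1 = 6; 6 mod 2 = 0. Result is 0 → no error detected.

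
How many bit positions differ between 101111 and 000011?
XOR = 101100, count of 1s = 3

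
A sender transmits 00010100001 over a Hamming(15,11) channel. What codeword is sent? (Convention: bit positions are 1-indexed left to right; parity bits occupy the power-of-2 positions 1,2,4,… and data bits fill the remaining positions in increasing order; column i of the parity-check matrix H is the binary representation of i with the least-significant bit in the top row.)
Codeword c = d · G (mod 2), d = 00010100001:
  c[0] = d·G[:,0] = (00010100001)·(11011010101) mod 2 = 0+0+0+1+0+0+0+0+0+0+1 mod 2 = 0
  c[1] = d·G[:,1] = (00010100001)·(10110110011) mod 2 = 0+0+0+1+0+1+0+0+0+0+1 mod 2 = 1
  c[2] = d·G[:,2] = (00010100001)·(10000000000) mod 2 = 0+0+0+0+0+0+0+0+0+0+0 mod 2 = 0
  c[3] = d·G[:,3] = (00010100001)·(01110001111) mod 2 = 0+0+0+1+0+0+0+0+0+0+1 mod 2 = 0
  c[4] = d·G[:,4] = (00010100001)·(01000000000) mod 2 = 0+0+0+0+0+0+0+0+0+0+0 mod 2 = 0
  c[5] = d·G[:,5] = (00010100001)·(00100000000) mod 2 = 0+0+0+0+0+0+0+0+0+0+0 mod 2 = 0
  c[6] = d·G[:,6] = (00010100001)·(00010000000) mod 2 = 0+0+0+1+0+0+0+0+0+0+0 mod 2 = 1
  c[7] = d·G[:,7] = (00010100001)·(00001111111) mod 2 = 0+0+0+0+0+1+0+0+0+0+1 mod 2 = 0
  c[8] = d·G[:,8] = (00010100001)·(00001000000) mod 2 = 0+0+0+0+0+0+0+0+0+0+0 mod 2 = 0
  c[9] = d·G[:,9] = (00010100001)·(00000100000) mod 2 = 0+0+0+0+0+1+0+0+0+0+0 mod 2 = 1
  c[10] = d·G[:,10] = (00010100001)·(00000010000) mod 2 = 0+0+0+0+0+0+0+0+0+0+0 mod 2 = 0
  c[11] = d·G[:,11] = (00010100001)·(00000001000) mod 2 = 0+0+0+0+0+0+0+0+0+0+0 mod 2 = 0
  c[12] = d·G[:,12] = (00010100001)·(00000000100) mod 2 = 0+0+0+0+0+0+0+0+0+0+0 mod 2 = 0
  c[13] = d·G[:,13] = (00010100001)·(00000000010) mod 2 = 0+0+0+0+0+0+0+0+0+0+0 mod 2 = 0
  c[14] = d·G[:,14] = (00010100001)·(00000000001) mod 2 = 0+0+0+0+0+0+0+0+0+0+1 mod 2 = 1
Codeword = 010000100100001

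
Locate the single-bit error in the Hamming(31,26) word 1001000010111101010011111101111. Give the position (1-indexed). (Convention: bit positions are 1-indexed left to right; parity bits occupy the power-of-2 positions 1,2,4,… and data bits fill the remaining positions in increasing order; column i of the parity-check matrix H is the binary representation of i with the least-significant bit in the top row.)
Syndrome s = H · r^T (mod 2), r = 1001000010111101010011111101111:
  s[0] = (1010101010101010101010101010101)·(1001000010111101010011111101111) mod 2 = 1+0+0+0+0+0+0+0+1+0+1+0+1+0+0+0+0+0+0+0+1+0+1+0+1+0+0+0+1+0+1 mod 2 = 1
  s[1] = (0110011001100110011001100110011)·(1001000010111101010011111101111) mod 2 = 0+0+0+0+0+0+0+0+0+0+1+0+0+1+0+0+0+1+0+0+0+1+1+0+0+1+0+0+0+1+1 mod 2 = 0
  s[2] = (0001111000011110000111100001111)·(1001000010111101010011111101111) mod 2 = 0+0+0+1+0+0+0+0+0+0+0+1+1+1+0+0+0+0+0+0+1+1+1+0+0+0+0+1+1+1+1 mod 2 = 1
  s[3] = (0000000111111110000000011111111)·(1001000010111101010011111101111) mod 2 = 0+0+0+0+0+0+0+0+1+0+1+1+1+1+0+0+0+0+0+0+0+0+0+1+1+1+0+1+1+1+1 mod 2 = 0
  s[4] = (0000000000000001111111111111111)·(1001000010111101010011111101111) mod 2 = 0+0+0+0+0+0+0+0+0+0+0+0+0+0+0+1+0+1+0+0+1+1+1+1+1+1+0+1+1+1+1 mod 2 = 0
Syndrome = 10100
Column i of H is the binary representation of i, so the syndrome is the binary index of the flipped bit.
Read s = 10100 with s[0] as LSB: 1·2^0 + 0·2^1 + 1·2^2 + 0·2^3 + 0·2^4 = 5.
Error is at bit position 5.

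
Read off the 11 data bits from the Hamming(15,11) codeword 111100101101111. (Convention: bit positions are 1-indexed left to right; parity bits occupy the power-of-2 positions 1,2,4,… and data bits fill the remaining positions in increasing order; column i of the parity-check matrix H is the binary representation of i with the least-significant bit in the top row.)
Parity bits occupy power-of-2 positions; data bits are at positions {3,5,6,7,9,10,11,12,13,14,15} (1-indexed).
Extract: c[3]=1 c[5]=0 c[6]=0 c[7]=1 c[9]=1 c[10]=1 c[11]=0 c[12]=1 c[13]=1 c[14]=1 c[15]=1
Data = 10011101111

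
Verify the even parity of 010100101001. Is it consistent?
Sum of all bits: 0+1+0+1+0+0+1+0+1+0+0+1 = 5; 5 mod 2 = 1. Result is 1 → parity error detected.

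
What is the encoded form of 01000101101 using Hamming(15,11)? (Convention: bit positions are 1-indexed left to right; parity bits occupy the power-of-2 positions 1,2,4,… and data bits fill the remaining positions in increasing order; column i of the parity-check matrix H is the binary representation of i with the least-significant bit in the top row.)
Codeword c = d · G (mod 2), d = 01000101101:
  c[0] = d·G[:,0] = (01000101101)·(11011010101) mod 2 = 0+1+0+0+0+0+0+0+1+0+1 mod 2 = 1
  c[1] = d·G[:,1] = (01000101101)·(10110110011) mod 2 = 0+0+0+0+0+1+0+0+0+0+1 mod 2 = 0
  c[2] = d·G[:,2] = (01000101101)·(10000000000) mod 2 = 0+0+0+0+0+0+0+0+0+0+0 mod 2 = 0
  c[3] = d·G[:,3] = (01000101101)·(01110001111) mod 2 = 0+1+0+0+0+0+0+1+1+0+1 mod 2 = 0
  c[4] = d·G[:,4] = (01000101101)·(01000000000) mod 2 = 0+1+0+0+0+0+0+0+0+0+0 mod 2 = 1
  c[5] = d·G[:,5] = (01000101101)·(00100000000) mod 2 = 0+0+0+0+0+0+0+0+0+0+0 mod 2 = 0
  c[6] = d·G[:,6] = (01000101101)·(00010000000) mod 2 = 0+0+0+0+0+0+0+0+0+0+0 mod 2 = 0
  c[7] = d·G[:,7] = (01000101101)·(00001111111) mod 2 = 0+0+0+0+0+1+0+1+1+0+1 mod 2 = 0
  c[8] = d·G[:,8] = (01000101101)·(00001000000) mod 2 = 0+0+0+0+0+0+0+0+0+0+0 mod 2 = 0
  c[9] = d·G[:,9] = (01000101101)·(00000100000) mod 2 = 0+0+0+0+0+1+0+0+0+0+0 mod 2 = 1
  c[10] = d·G[:,10] = (01000101101)·(00000010000) mod 2 = 0+0+0+0+0+0+0+0+0+0+0 mod 2 = 0
  c[11] = d·G[:,11] = (01000101101)·(00000001000) mod 2 = 0+0+0+0+0+0+0+1+0+0+0 mod 2 = 1
  c[12] = d·G[:,12] = (01000101101)·(00000000100) mod 2 = 0+0+0+0+0+0+0+0+1+0+0 mod 2 = 1
  c[13] = d·G[:,13] = (01000101101)·(00000000010) mod 2 = 0+0+0+0+0+0+0+0+0+0+0 mod 2 = 0
  c[14] = d·G[:,14] = (01000101101)·(00000000001) mod 2 = 0+0+0+0+0+0+0+0+0+0+1 mod 2 = 1
Codeword = 100010000101101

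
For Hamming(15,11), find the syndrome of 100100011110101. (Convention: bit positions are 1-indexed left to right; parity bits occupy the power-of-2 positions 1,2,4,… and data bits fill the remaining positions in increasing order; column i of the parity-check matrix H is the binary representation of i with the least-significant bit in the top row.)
Syndrome s = H · r^T (mod 2), r = 100100011110101:
  s[0] = (101010101010101)·(100100011110101) mod 2 = 1+0+0+0+0+0+0+0+1+0+1+0+1+0+1 mod 2 = 1
  s[1] = (011001100110011)·(100100011110101) mod 2 = 0+0+0+0+0+0+0+0+0+1+1+0+0+0+1 mod 2 = 1
  s[2] = (000111100001111)·(100100011110101) mod 2 = 0+0+0+1+0+0+0+0+0+0+0+0+1+0+1 mod 2 = 1
  s[3] = (000000011111111)·(100100011110101) mod 2 = 0+0+0+0+0+0+0+1+1+1+1+0+1+0+1 mod 2 = 0
Syndrome = 1110
Non-zero syndrome: error at position 7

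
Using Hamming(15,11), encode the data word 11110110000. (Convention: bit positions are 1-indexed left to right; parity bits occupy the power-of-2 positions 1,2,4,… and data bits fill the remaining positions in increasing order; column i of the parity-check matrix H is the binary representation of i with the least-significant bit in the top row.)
Codeword c = d · G (mod 2), d = 11110110000:
  c[0] = d·G[:,0] = (11110110000)·(11011010101) mod 2 = 1+1+0+1+0+0+1+0+0+0+0 mod 2 = 0
  c[1] = d·G[:,1] = (11110110000)·(10110110011) mod 2 = 1+0+1+1+0+1+1+0+0+0+0 mod 2 = 1
  c[2] = d·G[:,2] = (11110110000)·(10000000000) mod 2 = 1+0+0+0+0+0+0+0+0+0+0 mod 2 = 1
  c[3] = d·G[:,3] = (11110110000)·(01110001111) mod 2 = 0+1+1+1+0+0+0+0+0+0+0 mod 2 = 1
  c[4] = d·G[:,4] = (11110110000)·(01000000000) mod 2 = 0+1+0+0+0+0+0+0+0+0+0 mod 2 = 1
  c[5] = d·G[:,5] = (11110110000)·(00100000000) mod 2 = 0+0+1+0+0+0+0+0+0+0+0 mod 2 = 1
  c[6] = d·G[:,6] = (11110110000)·(00010000000) mod 2 = 0+0+0+1+0+0+0+0+0+0+0 mod 2 = 1
  c[7] = d·G[:,7] = (11110110000)·(00001111111) mod 2 = 0+0+0+0+0+1+1+0+0+0+0 mod 2 = 0
  c[8] = d·G[:,8] = (11110110000)·(00001000000) mod 2 = 0+0+0+0+0+0+0+0+0+0+0 mod 2 = 0
  c[9] = d·G[:,9] = (11110110000)·(00000100000) mod 2 = 0+0+0+0+0+1+0+0+0+0+0 mod 2 = 1
  c[10] = d·G[:,10] = (11110110000)·(00000010000) mod 2 = 0+0+0+0+0+0+1+0+0+0+0 mod 2 = 1
  c[11] = d·G[:,11] = (11110110000)·(00000001000) mod 2 = 0+0+0+0+0+0+0+0+0+0+0 mod 2 = 0
  c[12] = d·G[:,12] = (11110110000)·(00000000100) mod 2 = 0+0+0+0+0+0+0+0+0+0+0 mod 2 = 0
  c[13] = d·G[:,13] = (11110110000)·(00000000010) mod 2 = 0+0+0+0+0+0+0+0+0+0+0 mod 2 = 0
  c[14] = d·G[:,14] = (11110110000)·(00000000001) mod 2 = 0+0+0+0+0+0+0+0+0+0+0 mod 2 = 0
Codeword = 011111100110000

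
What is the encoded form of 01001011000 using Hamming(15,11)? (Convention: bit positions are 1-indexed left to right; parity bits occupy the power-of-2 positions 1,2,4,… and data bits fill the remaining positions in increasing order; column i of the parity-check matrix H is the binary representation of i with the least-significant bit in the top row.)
Codeword c = d · G (mod 2), d = 01001011000:
  c[0] = d·G[:,0] = (01001011000)·(11011010101) mod 2 = 0+1+0+0+1+0+1+0+0+0+0 mod 2 = 1
  c[1] = d·G[:,1] = (01001011000)·(10110110011) mod 2 = 0+0+0+0+0+0+1+0+0+0+0 mod 2 = 1
  c[2] = d·G[:,2] = (01001011000)·(10000000000) mod 2 = 0+0+0+0+0+0+0+0+0+0+0 mod 2 = 0
  c[3] = d·G[:,3] = (01001011000)·(01110001111) mod 2 = 0+1+0+0+0+0+0+1+0+0+0 mod 2 = 0
  c[4] = d·G[:,4] = (01001011000)·(01000000000) mod 2 = 0+1+0+0+0+0+0+0+0+0+0 mod 2 = 1
  c[5] = d·G[:,5] = (01001011000)·(00100000000) mod 2 = 0+0+0+0+0+0+0+0+0+0+0 mod 2 = 0
  c[6] = d·G[:,6] = (01001011000)·(00010000000) mod 2 = 0+0+0+0+0+0+0+0+0+0+0 mod 2 = 0
  c[7] = d·G[:,7] = (01001011000)·(00001111111) mod 2 = 0+0+0+0+1+0+1+1+0+0+0 mod 2 = 1
  c[8] = d·G[:,8] = (01001011000)·(00001000000) mod 2 = 0+0+0+0+1+0+0+0+0+0+0 mod 2 = 1
  c[9] = d·G[:,9] = (01001011000)·(00000100000) mod 2 = 0+0+0+0+0+0+0+0+0+0+0 mod 2 = 0
  c[10] = d·G[:,10] = (01001011000)·(00000010000) mod 2 = 0+0+0+0+0+0+1+0+0+0+0 mod 2 = 1
  c[11] = d·G[:,11] = (01001011000)·(00000001000) mod 2 = 0+0+0+0+0+0+0+1+0+0+0 mod 2 = 1
  c[12] = d·G[:,12] = (01001011000)·(00000000100) mod 2 = 0+0+0+0+0+0+0+0+0+0+0 mod 2 = 0
  c[13] = d·G[:,13] = (01001011000)·(00000000010) mod 2 = 0+0+0+0+0+0+0+0+0+0+0 mod 2 = 0
  c[14] = d·G[:,14] = (01001011000)·(00000000001) mod 2 = 0+0+0+0+0+0+0+0+0+0+0 mod 2 = 0
Codeword = 110010011011000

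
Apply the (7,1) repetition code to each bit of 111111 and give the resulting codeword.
Repeat each bit 7× and concatenate:
1→1111111  1→1111111  1→1111111  1→1111111  1→1111111  1→1111111
Codeword = 111111111111111111111111111111111111111111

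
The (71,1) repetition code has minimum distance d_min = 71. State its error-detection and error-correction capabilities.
Detection only: up to d_min − 1 = 70 errors.
Correction: up to ⌊(d_min − 1)/2⌋ = ⌊70/2⌋ = 35 errors.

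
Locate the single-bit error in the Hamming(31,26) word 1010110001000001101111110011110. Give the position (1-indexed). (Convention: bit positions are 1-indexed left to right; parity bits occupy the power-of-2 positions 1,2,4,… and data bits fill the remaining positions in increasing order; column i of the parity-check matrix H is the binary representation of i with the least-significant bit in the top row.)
Syndrome s = H · r^T (mod 2), r = 1010110001000001101111110011110:
  s[0] = (1010101010101010101010101010101)·(1010110001000001101111110011110) mod 2 = 1+0+1+0+1+0+0+0+0+0+0+0+0+0+0+0+1+0+1+0+1+0+1+0+0+0+1+0+1+0+0 mod 2 = 1
  s[1] = (0110011001100110011001100110011)·(1010110001000001101111110011110) mod 2 = 0+0+1+0+0+1+0+0+0+1+0+0+0+0+0+0+0+0+1+0+0+1+1+0+0+0+1+0+0+1+0 mod 2 = 0
  s[2] = (0001111000011110000111100001111)·(1010110001000001101111110011110) mod 2 = 0+0+0+0+1+1+0+0+0+0+0+0+0+0+0+0+0+0+0+1+1+1+1+0+0+0+0+1+1+1+0 mod 2 = 1
  s[3] = (0000000111111110000000011111111)·(1010110001000001101111110011110) mod 2 = 0+0+0+0+0+0+0+0+0+1+0+0+0+0+0+0+0+0+0+0+0+0+0+1+0+0+1+1+1+1+0 mod 2 = 0
  s[4] = (0000000000000001111111111111111)·(1010110001000001101111110011110) mod 2 = 0+0+0+0+0+0+0+0+0+0+0+0+0+0+0+1+1+0+1+1+1+1+1+1+0+0+1+1+1+1+0 mod 2 = 0
Syndrome = 10100
Column i of H is the binary representation of i, so the syndrome is the binary index of the flipped bit.
Read s = 10100 with s[0] as LSB: 1·2^0 + 0·2^1 + 1·2^2 + 0·2^3 + 0·2^4 = 5.
Error is at bit position 5.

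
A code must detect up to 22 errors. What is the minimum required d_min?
Detecting e errors requires d_min ≥ e + 1 = 22 + 1 = 23.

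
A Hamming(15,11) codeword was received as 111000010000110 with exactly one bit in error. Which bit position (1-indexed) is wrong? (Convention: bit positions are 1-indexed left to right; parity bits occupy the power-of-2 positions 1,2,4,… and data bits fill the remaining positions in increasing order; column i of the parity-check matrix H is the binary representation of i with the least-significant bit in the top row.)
Syndrome s = H · r^T (mod 2), r = 111000010000110:
  s[0] = (101010101010101)·(111000010000110) mod 2 = 1+0+1+0+0+0+0+0+0+0+0+0+1+0+0 mod 2 = 1
  s[1] = (011001100110011)·(111000010000110) mod 2 = 0+1+1+0+0+0+0+0+0+0+0+0+0+1+0 mod 2 = 1
  s[2] = (000111100001111)·(111000010000110) mod 2 = 0+0+0+0+0+0+0+0+0+0+0+0+1+1+0 mod 2 = 0
  s[3] = (000000011111111)·(111000010000110) mod 2 = 0+0+0+0+0+0+0+1+0+0+0+0+1+1+0 mod 2 = 1
Syndrome = 1101
Column i of H is the binary representation of i, so the syndrome is the binary index of the flipped bit.
Read s = 1101 with s[0] as LSB: 1·2^0 + 1·2^1 + 0·2^2 + 1·2^3 = 11.
Error is at bit position 11.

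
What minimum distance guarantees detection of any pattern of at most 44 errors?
Detecting e errors requires d_min ≥ e + 1 = 44 + 1 = 45.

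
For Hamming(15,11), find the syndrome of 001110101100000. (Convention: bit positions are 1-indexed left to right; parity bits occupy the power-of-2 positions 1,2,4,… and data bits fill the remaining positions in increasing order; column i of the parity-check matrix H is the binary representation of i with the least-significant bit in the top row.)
Syndrome s = H · r^T (mod 2), r = 001110101100000:
  s[0] = (101010101010101)·(001110101100000) mod 2 = 0+0+1+0+1+0+1+0+1+0+0+0+0+0+0 mod 2 = 0
  s[1] = (011001100110011)·(001110101100000) mod 2 = 0+0+1+0+0+0+1+0+0+1+0+0+0+0+0 mod 2 = 1
  s[2] = (000111100001111)·(001110101100000) mod 2 = 0+0+0+1+1+0+1+0+0+0+0+0+0+0+0 mod 2 = 1
  s[3] = (000000011111111)·(001110101100000) mod 2 = 0+0+0+0+0+0+0+0+1+1+0+0+0+0+0 mod 2 = 0
Syndrome = 0110
Non-zero syndrome: error at position 6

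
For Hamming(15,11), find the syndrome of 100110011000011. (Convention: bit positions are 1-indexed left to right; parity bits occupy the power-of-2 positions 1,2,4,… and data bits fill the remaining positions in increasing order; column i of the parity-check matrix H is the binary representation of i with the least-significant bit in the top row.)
Syndrome s = H · r^T (mod 2), r = 100110011000011:
  s[0] = (101010101010101)·(100110011000011) mod 2 = 1+0+0+0+1+0+0+0+1+0+0+0+0+0+1 mod 2 = 0
  s[1] = (011001100110011)·(100110011000011) mod 2 = 0+0+0+0+0+0+0+0+0+0+0+0+0+1+1 mod 2 = 0
  s[2] = (000111100001111)·(100110011000011) mod 2 = 0+0+0+1+1+0+0+0+0+0+0+0+0+1+1 mod 2 = 0
  s[3] = (000000011111111)·(100110011000011) mod 2 = 0+0+0+0+0+0+0+1+1+0+0+0+0+1+1 mod 2 = 0
Syndrome = 0000
s = 0: no error detected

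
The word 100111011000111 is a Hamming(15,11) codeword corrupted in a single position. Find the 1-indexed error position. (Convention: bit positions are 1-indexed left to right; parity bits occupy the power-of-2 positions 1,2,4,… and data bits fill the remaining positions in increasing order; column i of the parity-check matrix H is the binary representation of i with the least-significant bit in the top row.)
Syndrome s = H · r^T (mod 2), r = 100111011000111:
  s[0] = (101010101010101)·(100111011000111) mod 2 = 1+0+0+0+1+0+0+0+1+0+0+0+1+0+1 mod 2 = 1
  s[1] = (011001100110011)·(100111011000111) mod 2 = 0+0+0+0+0+1+0+0+0+0+0+0+0+1+1 mod 2 = 1
  s[2] = (000111100001111)·(100111011000111) mod 2 = 0+0+0+1+1+1+0+0+0+0+0+0+1+1+1 mod 2 = 0
  s[3] = (000000011111111)·(100111011000111) mod 2 = 0+0+0+0+0+0+0+1+1+0+0+0+1+1+1 mod 2 = 1
Syndrome = 1101
Column i of H is the binary representation of i, so the syndrome is the binary index of the flipped bit.
Read s = 1101 with s[0] as LSB: 1·2^0 + 1·2^1 + 0·2^2 + 1·2^3 = 11.
Error is at bit position 11.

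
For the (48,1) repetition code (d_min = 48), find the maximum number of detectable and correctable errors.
Detection only: up to d_min − 1 = 47 errors.
Correction: up to ⌊(d_min − 1)/2⌋ = ⌊47/2⌋ = 23 errors.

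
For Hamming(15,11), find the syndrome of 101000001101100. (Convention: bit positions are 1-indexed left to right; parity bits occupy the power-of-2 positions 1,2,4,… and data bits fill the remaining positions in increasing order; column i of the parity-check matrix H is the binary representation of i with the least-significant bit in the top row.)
Syndrome s = H · r^T (mod 2), r = 101000001101100:
  s[0] = (101010101010101)·(101000001101100) mod 2 = 1+0+1+0+0+0+0+0+1+0+0+0+1+0+0 mod 2 = 0
  s[1] = (011001100110011)·(101000001101100) mod 2 = 0+0+1+0+0+0+0+0+0+1+0+0+0+0+0 mod 2 = 0
  s[2] = (000111100001111)·(101000001101100) mod 2 = 0+0+0+0+0+0+0+0+0+0+0+1+1+0+0 mod 2 = 0
  s[3] = (000000011111111)·(101000001101100) mod 2 = 0+0+0+0+0+0+0+0+1+1+0+1+1+0+0 mod 2 = 0
Syndrome = 0000
s = 0: no error detected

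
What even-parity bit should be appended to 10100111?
Sum of data bits: 1+0+1+0+0+1+1+1 = 5.
5 mod 2 = 1, so parity bit = 1.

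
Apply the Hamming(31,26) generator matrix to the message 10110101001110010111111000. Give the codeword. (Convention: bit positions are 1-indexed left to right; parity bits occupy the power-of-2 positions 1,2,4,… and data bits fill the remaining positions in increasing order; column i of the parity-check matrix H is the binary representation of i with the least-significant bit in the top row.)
Codeword c = d · G (mod 2), d = 10110101001110010111111000:
  c[0] = d·G[:,0] = (10110101001110010111111000)·(11011010101101010101010101) mod 2 = 1+0+0+1+0+0+0+0+0+0+1+1+0+0+0+1+0+1+0+1+0+1+0+0+0+0 mod 2 = 0
  c[1] = d·G[:,1] = (10110101001110010111111000)·(10110110011011001100110011) mod 2 = 1+0+1+1+0+1+0+0+0+0+1+0+1+0+0+0+0+1+0+0+1+1+0+0+0+0 mod 2 = 1
  c[2] = d·G[:,2] = (10110101001110010111111000)·(10000000000000000000000000) mod 2 = 1+0+0+0+0+0+0+0+0+0+0+0+0+0+0+0+0+0+0+0+0+0+0+0+0+0 mod 2 = 1
  c[3] = d·G[:,3] = (10110101001110010111111000)·(01110001111000111100001111) mod 2 = 0+0+1+1+0+0+0+1+0+0+1+0+0+0+0+1+0+1+0+0+0+0+1+0+0+0 mod 2 = 1
  c[4] = d·G[:,4] = (10110101001110010111111000)·(01000000000000000000000000) mod 2 = 0+0+0+0+0+0+0+0+0+0+0+0+0+0+0+0+0+0+0+0+0+0+0+0+0+0 mod 2 = 0
  c[5] = d·G[:,5] = (10110101001110010111111000)·(00100000000000000000000000) mod 2 = 0+0+1+0+0+0+0+0+0+0+0+0+0+0+0+0+0+0+0+0+0+0+0+0+0+0 mod 2 = 1
  c[6] = d·G[:,6] = (10110101001110010111111000)·(00010000000000000000000000) mod 2 = 0+0+0+1+0+0+0+0+0+0+0+0+0+0+0+0+0+0+0+0+0+0+0+0+0+0 mod 2 = 1
  c[7] = d·G[:,7] = (10110101001110010111111000)·(00001111111000000011111111) mod 2 = 0+0+0+0+0+1+0+1+0+0+1+0+0+0+0+0+0+0+1+1+1+1+1+0+0+0 mod 2 = 0
  c[8] = d·G[:,8] = (10110101001110010111111000)·(00001000000000000000000000) mod 2 = 0+0+0+0+0+0+0+0+0+0+0+0+0+0+0+0+0+0+0+0+0+0+0+0+0+0 mod 2 = 0
  c[9] = d·G[:,9] = (10110101001110010111111000)·(00000100000000000000000000) mod 2 = 0+0+0+0+0+1+0+0+0+0+0+0+0+0+0+0+0+0+0+0+0+0+0+0+0+0 mod 2 = 1
  c[10] = d·G[:,10] = (10110101001110010111111000)·(00000010000000000000000000) mod 2 = 0+0+0+0+0+0+0+0+0+0+0+0+0+0+0+0+0+0+0+0+0+0+0+0+0+0 mod 2 = 0
  c[11] = d·G[:,11] = (10110101001110010111111000)·(00000001000000000000000000) mod 2 = 0+0+0+0+0+0+0+1+0+0+0+0+0+0+0+0+0+0+0+0+0+0+0+0+0+0 mod 2 = 1
  c[12] = d·G[:,12] = (10110101001110010111111000)·(00000000100000000000000000) mod 2 = 0+0+0+0+0+0+0+0+0+0+0+0+0+0+0+0+0+0+0+0+0+0+0+0+0+0 mod 2 = 0
  c[13] = d·G[:,13] = (10110101001110010111111000)·(00000000010000000000000000) mod 2 = 0+0+0+0+0+0+0+0+0+0+0+0+0+0+0+0+0+0+0+0+0+0+0+0+0+0 mod 2 = 0
  c[14] = d·G[:,14] = (10110101001110010111111000)·(00000000001000000000000000) mod 2 = 0+0+0+0+0+0+0+0+0+0+1+0+0+0+0+0+0+0+0+0+0+0+0+0+0+0 mod 2 = 1
  c[15] = d·G[:,15] = (10110101001110010111111000)·(00000000000111111111111111) mod 2 = 0+0+0+0+0+0+0+0+0+0+0+1+1+0+0+1+0+1+1+1+1+1+1+0+0+0 mod 2 = 1
  c[16] = d·G[:,16] = (10110101001110010111111000)·(00000000000100000000000000) mod 2 = 0+0+0+0+0+0+0+0+0+0+0+1+0+0+0+0+0+0+0+0+0+0+0+0+0+0 mod 2 = 1
  c[17] = d·G[:,17] = (10110101001110010111111000)·(00000000000010000000000000) mod 2 = 0+0+0+0+0+0+0+0+0+0+0+0+1+0+0+0+0+0+0+0+0+0+0+0+0+0 mod 2 = 1
  c[18] = d·G[:,18] = (10110101001110010111111000)·(00000000000001000000000000) mod 2 = 0+0+0+0+0+0+0+0+0+0+0+0+0+0+0+0+0+0+0+0+0+0+0+0+0+0 mod 2 = 0
  c[19] = d·G[:,19] = (10110101001110010111111000)·(00000000000000100000000000) mod 2 = 0+0+0+0+0+0+0+0+0+0+0+0+0+0+0+0+0+0+0+0+0+0+0+0+0+0 mod 2 = 0
  c[20] = d·G[:,20] = (10110101001110010111111000)·(00000000000000010000000000) mod 2 = 0+0+0+0+0+0+0+0+0+0+0+0+0+0+0+1+0+0+0+0+0+0+0+0+0+0 mod 2 = 1
  c[21] = d·G[:,21] = (10110101001110010111111000)·(00000000000000001000000000) mod 2 = 0+0+0+0+0+0+0+0+0+0+0+0+0+0+0+0+0+0+0+0+0+0+0+0+0+0 mod 2 = 0
  c[22] = d·G[:,22] = (10110101001110010111111000)·(00000000000000000100000000) mod 2 = 0+0+0+0+0+0+0+0+0+0+0+0+0+0+0+0+0+1+0+0+0+0+0+0+0+0 mod 2 = 1
  c[23] = d·G[:,23] = (10110101001110010111111000)·(00000000000000000010000000) mod 2 = 0+0+0+0+0+0+0+0+0+0+0+0+0+0+0+0+0+0+1+0+0+0+0+0+0+0 mod 2 = 1
  c[24] = d·G[:,24] = (10110101001110010111111000)·(00000000000000000001000000) mod 2 = 0+0+0+0+0+0+0+0+0+0+0+0+0+0+0+0+0+0+0+1+0+0+0+0+0+0 mod 2 = 1
  c[25] = d·G[:,25] = (10110101001110010111111000)·(00000000000000000000100000) mod 2 = 0+0+0+0+0+0+0+0+0+0+0+0+0+0+0+0+0+0+0+0+1+0+0+0+0+0 mod 2 = 1
  c[26] = d·G[:,26] = (10110101001110010111111000)·(00000000000000000000010000) mod 2 = 0+0+0+0+0+0+0+0+0+0+0+0+0+0+0+0+0+0+0+0+0+1+0+0+0+0 mod 2 = 1
  c[27] = d·G[:,27] = (10110101001110010111111000)·(00000000000000000000001000) mod 2 = 0+0+0+0+0+0+0+0+0+0+0+0+0+0+0+0+0+0+0+0+0+0+1+0+0+0 mod 2 = 1
  c[28] = d·G[:,28] = (10110101001110010111111000)·(00000000000000000000000100) mod 2 = 0+0+0+0+0+0+0+0+0+0+0+0+0+0+0+0+0+0+0+0+0+0+0+0+0+0 mod 2 = 0
  c[29] = d·G[:,29] = (10110101001110010111111000)·(00000000000000000000000010) mod 2 = 0+0+0+0+0+0+0+0+0+0+0+0+0+0+0+0+0+0+0+0+0+0+0+0+0+0 mod 2 = 0
  c[30] = d·G[:,30] = (10110101001110010111111000)·(00000000000000000000000001) mod 2 = 0+0+0+0+0+0+0+0+0+0+0+0+0+0+0+0+0+0+0+0+0+0+0+0+0+0 mod 2 = 0
Codeword = 0111011001010011110010111111000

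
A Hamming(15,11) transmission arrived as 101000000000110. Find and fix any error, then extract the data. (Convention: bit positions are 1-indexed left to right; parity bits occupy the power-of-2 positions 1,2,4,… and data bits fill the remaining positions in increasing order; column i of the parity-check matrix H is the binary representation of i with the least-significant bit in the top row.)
Syndrome s = H · r^T (mod 2), r = 101000000000110:
  s[0] = (101010101010101)·(101000000000110) mod 2 = 1+0+1+0+0+0+0+0+0+0+0+0+1+0+0 mod 2 = 1
  s[1] = (011001100110011)·(101000000000110) mod 2 = 0+0+1+0+0+0+0+0+0+0+0+0+0+1+0 mod 2 = 0
  s[2] = (000111100001111)·(101000000000110) mod 2 = 0+0+0+0+0+0+0+0+0+0+0+0+1+1+0 mod 2 = 0
  s[3] = (000000011111111)·(101000000000110) mod 2 = 0+0+0+0+0+0+0+0+0+0+0+0+1+1+0 mod 2 = 0
Syndrome = 1000
Column 1 of H equals this syndrome → error at bit 1 (1-indexed).
Flip bit 1: 101000000000110 → 001000000000110
Extract data bits at positions {3,5,6,7,9,10,11,12,13,14,15}: 10000000110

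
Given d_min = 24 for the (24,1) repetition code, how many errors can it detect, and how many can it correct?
Detection only: up to d_min − 1 = 23 errors.
Correction: up to ⌊(d_min − 1)/2⌋ = ⌊23/2⌋ = 11 errors.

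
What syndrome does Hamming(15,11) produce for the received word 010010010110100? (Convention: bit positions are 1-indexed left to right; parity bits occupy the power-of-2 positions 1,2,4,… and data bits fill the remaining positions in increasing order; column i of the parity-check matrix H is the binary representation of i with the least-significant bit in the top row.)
Syndrome s = H · r^T (mod 2), r = 010010010110100:
  s[0] = (101010101010101)·(010010010110100) mod 2 = 0+0+0+0+1+0+0+0+0+0+1+0+1+0+0 mod 2 = 1
  s[1] = (011001100110011)·(010010010110100) mod 2 = 0+1+0+0+0+0+0+0+0+1+1+0+0+0+0 mod 2 = 1
  s[2] = (000111100001111)·(010010010110100) mod 2 = 0+0+0+0+1+0+0+0+0+0+0+0+1+0+0 mod 2 = 0
  s[3] = (000000011111111)·(010010010110100) mod 2 = 0+0+0+0+0+0+0+1+0+1+1+0+1+0+0 mod 2 = 0
Syndrome = 1100
Non-zero syndrome: error at position 3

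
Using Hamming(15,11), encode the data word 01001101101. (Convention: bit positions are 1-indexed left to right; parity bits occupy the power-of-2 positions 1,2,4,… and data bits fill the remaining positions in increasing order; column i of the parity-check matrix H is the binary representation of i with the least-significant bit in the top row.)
Codeword c = d · G (mod 2), d = 01001101101:
  c[0] = d·G[:,0] = (01001101101)·(11011010101) mod 2 = 0+1+0+0+1+0+0+0+1+0+1 mod 2 = 0
  c[1] = d·G[:,1] = (01001101101)·(10110110011) mod 2 = 0+0+0+0+0+1+0+0+0+0+1 mod 2 = 0
  c[2] = d·G[:,2] = (01001101101)·(10000000000) mod 2 = 0+0+0+0+0+0+0+0+0+0+0 mod 2 = 0
  c[3] = d·G[:,3] = (01001101101)·(01110001111) mod 2 = 0+1+0+0+0+0+0+1+1+0+1 mod 2 = 0
  c[4] = d·G[:,4] = (01001101101)·(01000000000) mod 2 = 0+1+0+0+0+0+0+0+0+0+0 mod 2 = 1
  c[5] = d·G[:,5] = (01001101101)·(00100000000) mod 2 = 0+0+0+0+0+0+0+0+0+0+0 mod 2 = 0
  c[6] = d·G[:,6] = (01001101101)·(00010000000) mod 2 = 0+0+0+0+0+0+0+0+0+0+0 mod 2 = 0
  c[7] = d·G[:,7] = (01001101101)·(00001111111) mod 2 = 0+0+0+0+1+1+0+1+1+0+1 mod 2 = 1
  c[8] = d·G[:,8] = (01001101101)·(00001000000) mod 2 = 0+0+0+0+1+0+0+0+0+0+0 mod 2 = 1
  c[9] = d·G[:,9] = (01001101101)·(00000100000) mod 2 = 0+0+0+0+0+1+0+0+0+0+0 mod 2 = 1
  c[10] = d·G[:,10] = (01001101101)·(00000010000) mod 2 = 0+0+0+0+0+0+0+0+0+0+0 mod 2 = 0
  c[11] = d·G[:,11] = (01001101101)·(00000001000) mod 2 = 0+0+0+0+0+0+0+1+0+0+0 mod 2 = 1
  c[12] = d·G[:,12] = (01001101101)·(00000000100) mod 2 = 0+0+0+0+0+0+0+0+1+0+0 mod 2 = 1
  c[13] = d·G[:,13] = (01001101101)·(00000000010) mod 2 = 0+0+0+0+0+0+0+0+0+0+0 mod 2 = 0
  c[14] = d·G[:,14] = (01001101101)·(00000000001) mod 2 = 0+0+0+0+0+0+0+0+0+0+1 mod 2 = 1
Codeword = 000010011101101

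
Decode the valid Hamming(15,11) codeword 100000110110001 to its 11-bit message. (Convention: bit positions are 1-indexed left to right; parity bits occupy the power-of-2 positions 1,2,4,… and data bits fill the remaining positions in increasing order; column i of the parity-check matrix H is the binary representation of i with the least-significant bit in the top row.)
Parity bits occupy power-of-2 positions; data bits are at positions {3,5,6,7,9,10,11,12,13,14,15} (1-indexed).
Extract: c[3]=0 c[5]=0 c[6]=0 c[7]=1 c[9]=0 c[10]=1 c[11]=1 c[12]=0 c[13]=0 c[14]=0 c[15]=1
Data = 00010110001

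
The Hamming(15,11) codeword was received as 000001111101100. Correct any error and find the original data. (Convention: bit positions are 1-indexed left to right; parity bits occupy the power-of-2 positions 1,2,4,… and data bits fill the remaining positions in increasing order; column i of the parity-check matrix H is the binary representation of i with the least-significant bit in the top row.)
Syndrome s = H · r^T (mod 2), r = 000001111101100:
  s[0] = (101010101010101)·(000001111101100) mod 2 = 0+0+0+0+0+0+1+0+1+0+0+0+1+0+0 mod 2 = 1
  s[1] = (011001100110011)·(000001111101100) mod 2 = 0+0+0+0+0+1+1+0+0+1+0+0+0+0+0 mod 2 = 1
  s[2] = (000111100001111)·(000001111101100) mod 2 = 0+0+0+0+0+1+1+0+0+0+0+1+1+0+0 mod 2 = 0
  s[3] = (000000011111111)·(000001111101100) mod 2 = 0+0+0+0+0+0+0+1+1+1+0+1+1+0+0 mod 2 = 1
Syndrome = 1101
Column 11 of H equals this syndrome → error at bit 11 (1-indexed).
Flip bit 11: 000001111101100 → 000001111111100
Extract data bits at positions {3,5,6,7,9,10,11,12,13,14,15}: 00111111100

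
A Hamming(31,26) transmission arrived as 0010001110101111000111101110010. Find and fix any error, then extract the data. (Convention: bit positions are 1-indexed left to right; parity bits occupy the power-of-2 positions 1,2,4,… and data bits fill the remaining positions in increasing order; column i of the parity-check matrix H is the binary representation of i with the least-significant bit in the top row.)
Syndrome s = H · r^T (mod 2), r = 0010001110101111000111101110010:
  s[0] = (1010101010101010101010101010101)·(0010001110101111000111101110010) mod 2 = 0+0+1+0+0+0+1+0+1+0+1+0+1+0+1+0+0+0+0+0+1+0+1+0+1+0+1+0+0+0+0 mod 2 = 0
  s[1] = (0110011001100110011001100110011)·(0010001110101111000111101110010) mod 2 = 0+0+1+0+0+0+1+0+0+0+1+0+0+1+1+0+0+0+0+0+0+1+1+0+0+1+1+0+0+1+0 mod 2 = 0
  s[2] = (0001111000011110000111100001111)·(0010001110101111000111101110010) mod 2 = 0+0+0+0+0+0+1+0+0+0+0+0+1+1+1+0+0+0+0+1+1+1+1+0+0+0+0+0+0+1+0 mod 2 = 1
  s[3] = (0000000111111110000000011111111)·(0010001110101111000111101110010) mod 2 = 0+0+0+0+0+0+0+1+1+0+1+0+1+1+1+0+0+0+0+0+0+0+0+0+1+1+1+0+0+1+0 mod 2 = 0
  s[4] = (0000000000000001111111111111111)·(0010001110101111000111101110010) mod 2 = 0+0+0+0+0+0+0+0+0+0+0+0+0+0+0+1+0+0+0+1+1+1+1+0+1+1+1+0+0+1+0 mod 2 = 1
Syndrome = 00101
Column 20 of H equals this syndrome → error at bit 20 (1-indexed).
Flip bit 20: 0010001110101111000111101110010 → 0010001110101111000011101110010
Extract data bits at positions {3,5,6,7,9,10,11,12,13,14,15,17,18,19,20,21,22,23,24,25,26,27,28,29,30,31}: 10011010111000011101110010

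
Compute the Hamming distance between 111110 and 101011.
XOR = 010101, count of 1s = 3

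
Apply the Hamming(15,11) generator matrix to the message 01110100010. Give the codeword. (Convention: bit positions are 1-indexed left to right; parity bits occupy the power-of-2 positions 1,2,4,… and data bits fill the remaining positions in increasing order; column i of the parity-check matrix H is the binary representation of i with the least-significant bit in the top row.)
Codeword c = d · G (mod 2), d = 01110100010:
  c[0] = d·G[:,0] = (01110100010)·(11011010101) mod 2 = 0+1+0+1+0+0+0+0+0+0+0 mod 2 = 0
  c[1] = d·G[:,1] = (01110100010)·(10110110011) mod 2 = 0+0+1+1+0+1+0+0+0+1+0 mod 2 = 0
  c[2] = d·G[:,2] = (01110100010)·(10000000000) mod 2 = 0+0+0+0+0+0+0+0+0+0+0 mod 2 = 0
  c[3] = d·G[:,3] = (01110100010)·(01110001111) mod 2 = 0+1+1+1+0+0+0+0+0+1+0 mod 2 = 0
  c[4] = d·G[:,4] = (01110100010)·(01000000000) mod 2 = 0+1+0+0+0+0+0+0+0+0+0 mod 2 = 1
  c[5] = d·G[:,5] = (01110100010)·(00100000000) mod 2 = 0+0+1+0+0+0+0+0+0+0+0 mod 2 = 1
  c[6] = d·G[:,6] = (01110100010)·(00010000000) mod 2 = 0+0+0+1+0+0+0+0+0+0+0 mod 2 = 1
  c[7] = d·G[:,7] = (01110100010)·(00001111111) mod 2 = 0+0+0+0+0+1+0+0+0+1+0 mod 2 = 0
  c[8] = d·G[:,8] = (01110100010)·(00001000000) mod 2 = 0+0+0+0+0+0+0+0+0+0+0 mod 2 = 0
  c[9] = d·G[:,9] = (01110100010)·(00000100000) mod 2 = 0+0+0+0+0+1+0+0+0+0+0 mod 2 = 1
  c[10] = d·G[:,10] = (01110100010)·(00000010000) mod 2 = 0+0+0+0+0+0+0+0+0+0+0 mod 2 = 0
  c[11] = d·G[:,11] = (01110100010)·(00000001000) mod 2 = 0+0+0+0+0+0+0+0+0+0+0 mod 2 = 0
  c[12] = d·G[:,12] = (01110100010)·(00000000100) mod 2 = 0+0+0+0+0+0+0+0+0+0+0 mod 2 = 0
  c[13] = d·G[:,13] = (01110100010)·(00000000010) mod 2 = 0+0+0+0+0+0+0+0+0+1+0 mod 2 = 1
  c[14] = d·G[:,14] = (01110100010)·(00000000001) mod 2 = 0+0+0+0+0+0+0+0+0+0+0 mod 2 = 0
Codeword = 000011100100010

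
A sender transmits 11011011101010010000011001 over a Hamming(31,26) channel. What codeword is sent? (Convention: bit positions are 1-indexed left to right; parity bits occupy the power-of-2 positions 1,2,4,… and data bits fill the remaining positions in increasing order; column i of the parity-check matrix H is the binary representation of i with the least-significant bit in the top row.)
Codeword c = d · G (mod 2), d = 11011011101010010000011001:
  c[0] = d·G[:,0] = (11011011101010010000011001)·(11011010101101010101010101) mod 2 = 1+1+0+1+1+0+1+0+1+0+1+0+0+0+0+1+0+0+0+0+0+1+0+0+0+1 mod 2 = 0
  c[1] = d·G[:,1] = (11011011101010010000011001)·(10110110011011001100110011) mod 2 = 1+0+0+1+0+0+1+0+0+0+1+0+1+0+0+0+0+0+0+0+0+1+0+0+0+1 mod 2 = 1
  c[2] = d·G[:,2] = (11011011101010010000011001)·(10000000000000000000000000) mod 2 = 1+0+0+0+0+0+0+0+0+0+0+0+0+0+0+0+0+0+0+0+0+0+0+0+0+0 mod 2 = 1
  c[3] = d·G[:,3] = (11011011101010010000011001)·(01110001111000111100001111) mod 2 = 0+1+0+1+0+0+0+1+1+0+1+0+0+0+0+1+0+0+0+0+0+0+1+0+0+1 mod 2 = 0
  c[4] = d·G[:,4] = (11011011101010010000011001)·(01000000000000000000000000) mod 2 = 0+1+0+0+0+0+0+0+0+0+0+0+0+0+0+0+0+0+0+0+0+0+0+0+0+0 mod 2 = 1
  c[5] = d·G[:,5] = (11011011101010010000011001)·(00100000000000000000000000) mod 2 = 0+0+0+0+0+0+0+0+0+0+0+0+0+0+0+0+0+0+0+0+0+0+0+0+0+0 mod 2 = 0
  c[6] = d·G[:,6] = (11011011101010010000011001)·(00010000000000000000000000) mod 2 = 0+0+0+1+0+0+0+0+0+0+0+0+0+0+0+0+0+0+0+0+0+0+0+0+0+0 mod 2 = 1
  c[7] = d·G[:,7] = (11011011101010010000011001)·(00001111111000000011111111) mod 2 = 0+0+0+0+1+0+1+1+1+0+1+0+0+0+0+0+0+0+0+0+0+1+1+0+0+1 mod 2 = 0
  c[8] = d·G[:,8] = (11011011101010010000011001)·(00001000000000000000000000) mod 2 = 0+0+0+0+1+0+0+0+0+0+0+0+0+0+0+0+0+0+0+0+0+0+0+0+0+0 mod 2 = 1
  c[9] = d·G[:,9] = (11011011101010010000011001)·(00000100000000000000000000) mod 2 = 0+0+0+0+0+0+0+0+0+0+0+0+0+0+0+0+0+0+0+0+0+0+0+0+0+0 mod 2 = 0
  c[10] = d·G[:,10] = (11011011101010010000011001)·(00000010000000000000000000) mod 2 = 0+0+0+0+0+0+1+0+0+0+0+0+0+0+0+0+0+0+0+0+0+0+0+0+0+0 mod 2 = 1
  c[11] = d·G[:,11] = (11011011101010010000011001)·(00000001000000000000000000) mod 2 = 0+0+0+0+0+0+0+1+0+0+0+0+0+0+0+0+0+0+0+0+0+0+0+0+0+0 mod 2 = 1
  c[12] = d·G[:,12] = (11011011101010010000011001)·(00000000100000000000000000) mod 2 = 0+0+0+0+0+0+0+0+1+0+0+0+0+0+0+0+0+0+0+0+0+0+0+0+0+0 mod 2 = 1
  c[13] = d·G[:,13] = (11011011101010010000011001)·(00000000010000000000000000) mod 2 = 0+0+0+0+0+0+0+0+0+0+0+0+0+0+0+0+0+0+0+0+0+0+0+0+0+0 mod 2 = 0
  c[14] = d·G[:,14] = (11011011101010010000011001)·(00000000001000000000000000) mod 2 = 0+0+0+0+0+0+0+0+0+0+1+0+0+0+0+0+0+0+0+0+0+0+0+0+0+0 mod 2 = 1
  c[15] = d·G[:,15] = (11011011101010010000011001)·(00000000000111111111111111) mod 2 = 0+0+0+0+0+0+0+0+0+0+0+0+1+0+0+1+0+0+0+0+0+1+1+0+0+1 mod 2 = 1
  c[16] = d·G[:,16] = (11011011101010010000011001)·(00000000000100000000000000) mod 2 = 0+0+0+0+0+0+0+0+0+0+0+0+0+0+0+0+0+0+0+0+0+0+0+0+0+0 mod 2 = 0
  c[17] = d·G[:,17] = (11011011101010010000011001)·(00000000000010000000000000) mod 2 = 0+0+0+0+0+0+0+0+0+0+0+0+1+0+0+0+0+0+0+0+0+0+0+0+0+0 mod 2 = 1
  c[18] = d·G[:,18] = (11011011101010010000011001)·(00000000000001000000000000) mod 2 = 0+0+0+0+0+0+0+0+0+0+0+0+0+0+0+0+0+0+0+0+0+0+0+0+0+0 mod 2 = 0
  c[19] = d·G[:,19] = (11011011101010010000011001)·(00000000000000100000000000) mod 2 = 0+0+0+0+0+0+0+0+0+0+0+0+0+0+0+0+0+0+0+0+0+0+0+0+0+0 mod 2 = 0
  c[20] = d·G[:,20] = (11011011101010010000011001)·(00000000000000010000000000) mod 2 = 0+0+0+0+0+0+0+0+0+0+0+0+0+0+0+1+0+0+0+0+0+0+0+0+0+0 mod 2 = 1
  c[21] = d·G[:,21] = (11011011101010010000011001)·(00000000000000001000000000) mod 2 = 0+0+0+0+0+0+0+0+0+0+0+0+0+0+0+0+0+0+0+0+0+0+0+0+0+0 mod 2 = 0
  c[22] = d·G[:,22] = (11011011101010010000011001)·(00000000000000000100000000) mod 2 = 0+0+0+0+0+0+0+0+0+0+0+0+0+0+0+0+0+0+0+0+0+0+0+0+0+0 mod 2 = 0
  c[23] = d·G[:,23] = (11011011101010010000011001)·(00000000000000000010000000) mod 2 = 0+0+0+0+0+0+0+0+0+0+0+0+0+0+0+0+0+0+0+0+0+0+0+0+0+0 mod 2 = 0
  c[24] = d·G[:,24] = (11011011101010010000011001)·(00000000000000000001000000) mod 2 = 0+0+0+0+0+0+0+0+0+0+0+0+0+0+0+0+0+0+0+0+0+0+0+0+0+0 mod 2 = 0
  c[25] = d·G[:,25] = (11011011101010010000011001)·(00000000000000000000100000) mod 2 = 0+0+0+0+0+0+0+0+0+0+0+0+0+0+0+0+0+0+0+0+0+0+0+0+0+0 mod 2 = 0
  c[26] = d·G[:,26] = (11011011101010010000011001)·(00000000000000000000010000) mod 2 = 0+0+0+0+0+0+0+0+0+0+0+0+0+0+0+0+0+0+0+0+0+1+0+0+0+0 mod 2 = 1
  c[27] = d·G[:,27] = (11011011101010010000011001)·(00000000000000000000001000) mod 2 = 0+0+0+0+0+0+0+0+0+0+0+0+0+0+0+0+0+0+0+0+0+0+1+0+0+0 mod 2 = 1
  c[28] = d·G[:,28] = (11011011101010010000011001)·(00000000000000000000000100) mod 2 = 0+0+0+0+0+0+0+0+0+0+0+0+0+0+0+0+0+0+0+0+0+0+0+0+0+0 mod 2 = 0
  c[29] = d·G[:,29] = (11011011101010010000011001)·(00000000000000000000000010) mod 2 = 0+0+0+0+0+0+0+0+0+0+0+0+0+0+0+0+0+0+0+0+0+0+0+0+0+0 mod 2 = 0
  c[30] = d·G[:,30] = (11011011101010010000011001)·(00000000000000000000000001) mod 2 = 0+0+0+0+0+0+0+0+0+0+0+0+0+0+0+0+0+0+0+0+0+0+0+0+0+1 mod 2 = 1
Codeword = 0110101010111011010010000011001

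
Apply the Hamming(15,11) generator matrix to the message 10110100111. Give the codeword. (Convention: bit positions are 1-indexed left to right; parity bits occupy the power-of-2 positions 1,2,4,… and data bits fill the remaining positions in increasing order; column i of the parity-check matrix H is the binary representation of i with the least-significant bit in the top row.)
Codeword c = d · G (mod 2), d = 10110100111:
  c[0] = d·G[:,0] = (10110100111)·(11011010101) mod 2 = 1+0+0+1+0+0+0+0+1+0+1 mod 2 = 0
  c[1] = d·G[:,1] = (10110100111)·(10110110011) mod 2 = 1+0+1+1+0+1+0+0+0+1+1 mod 2 = 0
  c[2] = d·G[:,2] = (10110100111)·(10000000000) mod 2 = 1+0+0+0+0+0+0+0+0+0+0 mod 2 = 1
  c[3] = d·G[:,3] = (10110100111)·(01110001111) mod 2 = 0+0+1+1+0+0+0+0+1+1+1 mod 2 = 1
  c[4] = d·G[:,4] = (10110100111)·(01000000000) mod 2 = 0+0+0+0+0+0+0+0+0+0+0 mod 2 = 0
  c[5] = d·G[:,5] = (10110100111)·(00100000000) mod 2 = 0+0+1+0+0+0+0+0+0+0+0 mod 2 = 1
  c[6] = d·G[:,6] = (10110100111)·(00010000000) mod 2 = 0+0+0+1+0+0+0+0+0+0+0 mod 2 = 1
  c[7] = d·G[:,7] = (10110100111)·(00001111111) mod 2 = 0+0+0+0+0+1+0+0+1+1+1 mod 2 = 0
  c[8] = d·G[:,8] = (10110100111)·(00001000000) mod 2 = 0+0+0+0+0+0+0+0+0+0+0 mod 2 = 0
  c[9] = d·G[:,9] = (10110100111)·(00000100000) mod 2 = 0+0+0+0+0+1+0+0+0+0+0 mod 2 = 1
  c[10] = d·G[:,10] = (10110100111)·(00000010000) mod 2 = 0+0+0+0+0+0+0+0+0+0+0 mod 2 = 0
  c[11] = d·G[:,11] = (10110100111)·(00000001000) mod 2 = 0+0+0+0+0+0+0+0+0+0+0 mod 2 = 0
  c[12] = d·G[:,12] = (10110100111)·(00000000100) mod 2 = 0+0+0+0+0+0+0+0+1+0+0 mod 2 = 1
  c[13] = d·G[:,13] = (10110100111)·(00000000010) mod 2 = 0+0+0+0+0+0+0+0+0+1+0 mod 2 = 1
  c[14] = d·G[:,14] = (10110100111)·(00000000001) mod 2 = 0+0+0+0+0+0+0+0+0+0+1 mod 2 = 1
Codeword = 001101100100111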